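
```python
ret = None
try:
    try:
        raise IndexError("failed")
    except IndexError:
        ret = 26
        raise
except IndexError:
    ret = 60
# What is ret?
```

Step-by-step execution trace:
1. Inner try: `raise IndexError("failed")` raises IndexError.
2. Inner `except IndexError` matches → ret = 26.
3. bare `raise` re-raises the same IndexError.
4. Outer `except IndexError` matches → ret = 60.
Result: 60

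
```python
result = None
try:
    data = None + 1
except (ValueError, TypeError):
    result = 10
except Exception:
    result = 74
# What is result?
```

Step-by-step execution trace:
1. `data = None + 1` raises TypeError.
2. `except (ValueError, TypeError)` matches (TypeError is in the tuple) → result = 10.
3. `except Exception` is not reached.
Result: 10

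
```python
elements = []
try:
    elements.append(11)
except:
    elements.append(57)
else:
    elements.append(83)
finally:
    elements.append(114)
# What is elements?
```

Step-by-step execution trace:
1. try: `elements.append(11)` → elements = [11]. No exception raised.
2. `except` is skipped.
3. `else` runs: `elements.append(83)` → elements = [11, 83].
4. `finally` always runs: `elements.append(114)` → elements = [11, 83, 114].
Result: [11, 83, 114]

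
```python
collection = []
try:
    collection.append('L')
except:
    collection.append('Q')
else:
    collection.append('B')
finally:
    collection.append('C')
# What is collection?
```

Step-by-step execution trace:
1. try: `collection.append('L')` → collection = ['L']. No exception raised.
2. `except` is skipped.
3. `else` runs: `collection.append('B')` → collection = ['L', 'B'].
4. `finally` always runs: `collection.append('C')` → collection = ['L', 'B', 'C'].
Result: ['L', 'B', 'C']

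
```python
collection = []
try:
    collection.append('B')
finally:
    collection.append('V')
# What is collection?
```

Step-by-step execution trace:
1. try: `collection.append('B')` → collection = ['B'].
2. The try body completes without raising.
3. finally always runs: `collection.append('V')` → collection = ['B', 'V'].
Result: ['B', 'V']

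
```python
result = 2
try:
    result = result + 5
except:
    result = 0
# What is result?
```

Step-by-step execution trace:
1. result starts at 2.
2. try: `result = result + 5` → result = 7. No exception raised.
3. `except` is skipped.
Result: 7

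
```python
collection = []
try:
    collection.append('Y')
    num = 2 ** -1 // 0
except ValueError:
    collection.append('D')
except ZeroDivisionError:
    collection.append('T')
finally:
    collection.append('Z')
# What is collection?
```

Step-by-step execution trace:
1. try: `collection.append('Y')` → collection = ['Y'].
2. `num = 2 ** -1 // 0` raises ZeroDivisionError.
3. `except ValueError` does not match ZeroDivisionError; skipped.
4. `except ZeroDivisionError` matches → `collection.append('T')` → collection = ['Y', 'T'].
5. finally always runs: `collection.append('Z')` → collection = ['Y', 'T', 'Z'].
Result: ['Y', 'T', 'Z']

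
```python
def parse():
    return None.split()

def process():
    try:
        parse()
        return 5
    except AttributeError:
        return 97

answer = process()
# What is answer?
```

Step-by-step execution trace:
1. `process()` calls `parse()`.
2. `parse()` evaluates `None.split()`, which raises AttributeError; it propagates to the caller.
3. `return 5` is not reached.
4. `except AttributeError` in process matches → returns 97.
5. answer = 97.
Result: 97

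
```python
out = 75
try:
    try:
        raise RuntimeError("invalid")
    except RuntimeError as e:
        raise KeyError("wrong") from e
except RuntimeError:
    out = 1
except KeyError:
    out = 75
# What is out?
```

Step-by-step execution trace:
1. Inner try raises RuntimeError; inner `except RuntimeError as e` catches it.
2. `raise KeyError(...) from e` raises KeyError (RuntimeError is attached as __cause__, but only KeyError is active).
3. Outer `except RuntimeError` does not match KeyError; skipped.
4. Outer `except KeyError` matches → out = 75.
Result: 75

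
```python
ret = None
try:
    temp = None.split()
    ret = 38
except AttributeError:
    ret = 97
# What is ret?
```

Step-by-step execution trace:
1. `temp = None.split()` raises AttributeError.
2. `ret = 38` is not reached.
3. `except AttributeError` matches → ret = 97.
Result: 97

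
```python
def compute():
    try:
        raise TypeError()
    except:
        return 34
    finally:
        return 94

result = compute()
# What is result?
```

Step-by-step execution trace:
1. `compute()` enters try: `raise TypeError()` raises TypeError.
2. bare `except` matches → `return 34` sets pending return value 34.
3. Before returning, `finally: return 94` runs and overrides the pending return.
4. compute() returns 94 → result = 94.
Result: 94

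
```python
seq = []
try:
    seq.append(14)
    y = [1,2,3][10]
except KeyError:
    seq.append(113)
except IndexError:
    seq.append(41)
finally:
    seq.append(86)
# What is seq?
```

Step-by-step execution trace:
1. try: `seq.append(14)` → seq = [14].
2. `y = [1,2,3][10]` raises IndexError.
3. `except KeyError` does not match IndexError; skipped.
4. `except IndexError` matches → `seq.append(41)` → seq = [14, 41].
5. finally always runs: `seq.append(86)` → seq = [14, 41, 86].
Result: [14, 41, 86]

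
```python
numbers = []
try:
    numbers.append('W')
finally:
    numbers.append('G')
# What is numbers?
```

Step-by-step execution trace:
1. try: `numbers.append('W')` → numbers = ['W'].
2. The try body completes without raising.
3. finally always runs: `numbers.append('G')` → numbers = ['W', 'G'].
Result: ['W', 'G']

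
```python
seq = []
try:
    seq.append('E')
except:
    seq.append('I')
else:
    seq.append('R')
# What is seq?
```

Step-by-step execution trace:
1. try: `seq.append('E')` → seq = ['E']. No exception raised.
2. `except` is skipped.
3. `else` runs (try completed without exception): `seq.append('R')` → seq = ['E', 'R'].
Result: ['E', 'R']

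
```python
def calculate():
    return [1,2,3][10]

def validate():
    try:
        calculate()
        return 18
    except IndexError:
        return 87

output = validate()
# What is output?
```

Step-by-step execution trace:
1. `validate()` calls `calculate()`.
2. `calculate()` evaluates `[1,2,3][10]`, which raises IndexError; it propagates to the caller.
3. `return 18` is not reached.
4. `except IndexError` in validate matches → returns 87.
5. output = 87.
Result: 87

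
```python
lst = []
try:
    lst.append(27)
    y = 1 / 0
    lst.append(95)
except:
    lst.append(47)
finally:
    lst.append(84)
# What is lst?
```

Step-by-step execution trace:
1. try: `lst.append(27)` → lst = [27].
2. `y = 1 / 0` raises ZeroDivisionError; `lst.append(95)` is not reached.
3. bare `except` matches → `lst.append(47)` → lst = [27, 47].
4. finally always runs: `lst.append(84)` → lst = [27, 47, 84].
Result: [27, 47, 84]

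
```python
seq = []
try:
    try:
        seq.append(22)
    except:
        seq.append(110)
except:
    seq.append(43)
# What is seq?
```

Step-by-step execution trace:
1. Inner try: `seq.append(22)` → seq = [22]. No exception raised.
2. Inner `except` is skipped.
3. Inner try completes normally; outer `except` is skipped.
Result: [22]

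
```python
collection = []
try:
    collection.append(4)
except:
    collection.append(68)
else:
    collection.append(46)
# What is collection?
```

Step-by-step execution trace:
1. try: `collection.append(4)` → collection = [4]. No exception raised.
2. `except` is skipped.
3. `else` runs (try completed without exception): `collection.append(46)` → collection = [4, 46].
Result: [4, 46]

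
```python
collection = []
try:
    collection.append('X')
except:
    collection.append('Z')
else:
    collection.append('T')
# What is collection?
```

Step-by-step execution trace:
1. try: `collection.append('X')` → collection = ['X']. No exception raised.
2. `except` is skipped.
3. `else` runs (try completed without exception): `collection.append('T')` → collection = ['X', 'T'].
Result: ['X', 'T']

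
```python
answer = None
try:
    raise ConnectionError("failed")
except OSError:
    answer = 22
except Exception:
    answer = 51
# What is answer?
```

Step-by-step execution trace:
1. `raise ConnectionError(...)` raises ConnectionError.
2. `except OSError` matches (ConnectionError is a subclass of OSError) → answer = 22.
3. `except Exception` is not reached.
Result: 22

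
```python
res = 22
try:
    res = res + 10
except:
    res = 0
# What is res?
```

Step-by-step execution trace:
1. res starts at 22.
2. try: `res = res + 10` → res = 32. No exception raised.
3. `except` is skipped.
Result: 32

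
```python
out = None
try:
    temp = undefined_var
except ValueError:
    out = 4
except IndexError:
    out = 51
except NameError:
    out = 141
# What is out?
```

Step-by-step execution trace:
1. `temp = undefined_var` raises NameError.
2. `except ValueError` does not match NameError; skipped.
3. `except IndexError` does not match NameError; skipped.
4. `except NameError` matches → out = 141.
Result: 141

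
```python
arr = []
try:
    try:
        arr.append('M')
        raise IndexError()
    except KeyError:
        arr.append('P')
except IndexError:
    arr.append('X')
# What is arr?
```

Step-by-step execution trace:
1. Inner try: `arr.append('M')` → arr = ['M'].
2. `raise IndexError()` raises IndexError.
3. Inner `except KeyError` does not match IndexError; exception propagates to outer try.
4. Outer `except IndexError` matches → `arr.append('X')` → arr = ['M', 'X'].
Result: ['M', 'X']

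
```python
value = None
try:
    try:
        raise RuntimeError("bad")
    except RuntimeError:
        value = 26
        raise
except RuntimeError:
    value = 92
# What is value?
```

Step-by-step execution trace:
1. Inner try: `raise RuntimeError("bad")` raises RuntimeError.
2. Inner `except RuntimeError` matches → value = 26.
3. bare `raise` re-raises the same RuntimeError.
4. Outer `except RuntimeError` matches → value = 92.
Result: 92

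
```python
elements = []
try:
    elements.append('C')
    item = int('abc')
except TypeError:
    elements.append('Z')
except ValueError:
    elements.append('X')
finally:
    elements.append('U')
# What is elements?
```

Step-by-step execution trace:
1. try: `elements.append('C')` → elements = ['C'].
2. `item = int('abc')` raises ValueError.
3. `except TypeError` does not match ValueError; skipped.
4. `except ValueError` matches → `elements.append('X')` → elements = ['C', 'X'].
5. finally always runs: `elements.append('U')` → elements = ['C', 'X', 'U'].
Result: ['C', 'X', 'U']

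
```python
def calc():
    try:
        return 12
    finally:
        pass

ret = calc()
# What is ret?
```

Step-by-step execution trace:
1. `calc()` enters try: `return 12` sets pending return value 12.
2. Before returning, `finally: pass` runs (no effect).
3. calc() returns 12 → ret = 12.
Result: 12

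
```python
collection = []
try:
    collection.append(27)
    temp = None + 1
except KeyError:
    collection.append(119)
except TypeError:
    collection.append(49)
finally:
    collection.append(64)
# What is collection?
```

Step-by-step execution trace:
1. try: `collection.append(27)` → collection = [27].
2. `temp = None + 1` raises TypeError.
3. `except KeyError` does not match TypeError; skipped.
4. `except TypeError` matches → `collection.append(49)` → collection = [27, 49].
5. finally always runs: `collection.append(64)` → collection = [27, 49, 64].
Result: [27, 49, 64]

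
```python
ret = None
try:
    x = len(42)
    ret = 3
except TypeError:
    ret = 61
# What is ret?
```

Step-by-step execution trace:
1. `x = len(42)` raises TypeError.
2. `ret = 3` is not reached.
3. `except TypeError` matches → ret = 61.
Result: 61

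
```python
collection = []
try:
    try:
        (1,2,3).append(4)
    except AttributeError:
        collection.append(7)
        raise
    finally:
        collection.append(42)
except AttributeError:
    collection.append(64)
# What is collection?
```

Step-by-step execution trace:
1. Inner try: `(1,2,3).append(4)` raises AttributeError.
2. Inner `except AttributeError` matches → `collection.append(7)` → collection = [7].
3. bare `raise` re-raises AttributeError.
4. Inner `finally` runs during unwinding: `collection.append(42)` → collection = [7, 42].
5. Outer `except AttributeError` matches → `collection.append(64)` → collection = [7, 42, 64].
Result: [7, 42, 64]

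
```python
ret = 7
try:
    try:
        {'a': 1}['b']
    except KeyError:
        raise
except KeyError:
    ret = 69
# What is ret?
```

Step-by-step execution trace:
1. Inner try: `{'a': 1}['b']` raises KeyError.
2. Inner `except KeyError` matches; bare `raise` re-raises the same KeyError.
3. Outer `except KeyError` matches → ret = 69.
Result: 69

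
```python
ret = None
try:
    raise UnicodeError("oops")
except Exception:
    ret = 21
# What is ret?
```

Step-by-step execution trace:
1. `raise UnicodeError(...)` raises UnicodeError.
2. `except Exception` matches (UnicodeError is a subclass of Exception) → ret = 21.
Result: 21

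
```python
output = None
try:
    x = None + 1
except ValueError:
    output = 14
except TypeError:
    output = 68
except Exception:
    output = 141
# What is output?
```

Step-by-step execution trace:
1. `x = None + 1` raises TypeError.
2. `except ValueError` does not match TypeError; skipped.
3. `except TypeError` matches → output = 68.
4. Remaining except clauses are skipped.
Result: 68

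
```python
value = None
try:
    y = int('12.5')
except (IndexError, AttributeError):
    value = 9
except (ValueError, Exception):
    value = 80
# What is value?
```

Step-by-step execution trace:
1. `y = int('12.5')` raises ValueError.
2. `except (IndexError, AttributeError)` does not match ValueError; skipped.
3. `except (ValueError, Exception)` matches (ValueError is in the tuple) → value = 80.
Result: 80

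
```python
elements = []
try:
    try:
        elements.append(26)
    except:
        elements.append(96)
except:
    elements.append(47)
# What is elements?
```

Step-by-step execution trace:
1. Inner try: `elements.append(26)` → elements = [26]. No exception raised.
2. Inner `except` is skipped.
3. Inner try completes normally; outer `except` is skipped.
Result: [26]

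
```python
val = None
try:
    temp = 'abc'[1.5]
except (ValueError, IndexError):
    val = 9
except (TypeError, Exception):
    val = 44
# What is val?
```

Step-by-step execution trace:
1. `temp = 'abc'[1.5]` raises TypeError.
2. `except (ValueError, IndexError)` does not match TypeError; skipped.
3. `except (TypeError, Exception)` matches (TypeError is in the tuple) → val = 44.
Result: 44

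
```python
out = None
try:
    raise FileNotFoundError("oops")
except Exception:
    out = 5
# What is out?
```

Step-by-step execution trace:
1. `raise FileNotFoundError(...)` raises FileNotFoundError.
2. `except Exception` matches (FileNotFoundError is a subclass of Exception) → out = 5.
Result: 5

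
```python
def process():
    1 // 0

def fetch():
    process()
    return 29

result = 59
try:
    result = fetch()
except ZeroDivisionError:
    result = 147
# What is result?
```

Step-by-step execution trace:
1. result starts at 59.
2. try: `fetch()` calls `process()`.
3. `process()` evaluates `1 // 0`, which raises ZeroDivisionError; it propagates through fetch (uncaught).
4. `return 29` in fetch is not reached; the assignment to result does not complete.
5. `except ZeroDivisionError` matches → result = 147.
Result: 147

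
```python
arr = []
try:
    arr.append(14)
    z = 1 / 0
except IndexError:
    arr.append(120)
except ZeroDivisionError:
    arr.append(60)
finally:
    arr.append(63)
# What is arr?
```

Step-by-step execution trace:
1. try: `arr.append(14)` → arr = [14].
2. `z = 1 / 0` raises ZeroDivisionError.
3. `except IndexError` does not match ZeroDivisionError; skipped.
4. `except ZeroDivisionError` matches → `arr.append(60)` → arr = [14, 60].
5. finally always runs: `arr.append(63)` → arr = [14, 60, 63].
Result: [14, 60, 63]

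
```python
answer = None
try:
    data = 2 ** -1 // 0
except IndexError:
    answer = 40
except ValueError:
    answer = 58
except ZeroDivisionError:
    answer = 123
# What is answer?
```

Step-by-step execution trace:
1. `data = 2 ** -1 // 0` raises ZeroDivisionError.
2. `except IndexError` does not match ZeroDivisionError; skipped.
3. `except ValueError` does not match ZeroDivisionError; skipped.
4. `except ZeroDivisionError` matches → answer = 123.
Result: 123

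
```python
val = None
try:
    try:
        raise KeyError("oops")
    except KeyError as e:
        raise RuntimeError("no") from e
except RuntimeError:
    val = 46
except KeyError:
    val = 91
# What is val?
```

Step-by-step execution trace:
1. Inner try raises KeyError; inner `except KeyError as e` catches it.
2. `raise RuntimeError(...) from e` raises RuntimeError (KeyError is attached as __cause__, but only RuntimeError is active).
3. Outer `except RuntimeError` matches → val = 46.
4. `except KeyError` is not reached.
Result: 46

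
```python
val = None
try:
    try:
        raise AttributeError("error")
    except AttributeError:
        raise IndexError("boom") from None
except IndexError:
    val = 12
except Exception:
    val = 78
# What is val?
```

Step-by-step execution trace:
1. Inner try raises AttributeError; inner `except AttributeError` catches it.
2. `raise IndexError(...) from None` raises IndexError (from None suppresses __context__, but the active exception is still IndexError).
3. Outer `except IndexError` matches → val = 12.
4. `except Exception` is not reached.
Result: 12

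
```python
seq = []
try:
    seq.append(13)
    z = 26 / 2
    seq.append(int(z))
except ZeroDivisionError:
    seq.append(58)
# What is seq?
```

Step-by-step execution trace:
1. try: `seq.append(13)` → seq = [13].
2. `z = 26 / 2` → z = 13.0. No exception raised.
3. `seq.append(int(z))` → seq = [13, 13].
4. `except ZeroDivisionError` is skipped (no exception was raised).
Result: [13, 13]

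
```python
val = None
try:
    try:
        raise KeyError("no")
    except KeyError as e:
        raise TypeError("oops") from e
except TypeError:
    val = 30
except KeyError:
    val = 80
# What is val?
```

Step-by-step execution trace:
1. Inner try raises KeyError; inner `except KeyError as e` catches it.
2. `raise TypeError(...) from e` raises TypeError (KeyError is attached as __cause__, but only TypeError is active).
3. Outer `except TypeError` matches → val = 30.
4. `except KeyError` is not reached.
Result: 30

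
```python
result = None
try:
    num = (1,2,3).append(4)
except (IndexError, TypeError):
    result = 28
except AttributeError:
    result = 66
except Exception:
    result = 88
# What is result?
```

Step-by-step execution trace:
1. `num = (1,2,3).append(4)` raises AttributeError.
2. `except (IndexError, TypeError)` does not match AttributeError; skipped.
3. `except AttributeError` matches (exact type match) → result = 66.
4. `except Exception` is not reached.
Result: 66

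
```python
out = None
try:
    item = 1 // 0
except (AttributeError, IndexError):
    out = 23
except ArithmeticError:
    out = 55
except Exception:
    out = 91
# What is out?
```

Step-by-step execution trace:
1. `item = 1 // 0` raises ZeroDivisionError.
2. `except (AttributeError, IndexError)` does not match ZeroDivisionError; skipped.
3. `except ArithmeticError` matches (ZeroDivisionError is a subclass of ArithmeticError) → out = 55.
4. `except Exception` is not reached.
Result: 55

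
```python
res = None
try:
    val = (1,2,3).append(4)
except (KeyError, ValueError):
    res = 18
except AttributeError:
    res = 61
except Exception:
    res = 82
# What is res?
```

Step-by-step execution trace:
1. `val = (1,2,3).append(4)` raises AttributeError.
2. `except (KeyError, ValueError)` does not match AttributeError; skipped.
3. `except AttributeError` matches (exact type match) → res = 61.
4. `except Exception` is not reached.
Result: 61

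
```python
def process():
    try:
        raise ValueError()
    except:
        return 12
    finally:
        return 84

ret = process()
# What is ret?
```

Step-by-step execution trace:
1. `process()` enters try: `raise ValueError()` raises ValueError.
2. bare `except` matches → `return 12` sets pending return value 12.
3. Before returning, `finally: return 84` runs and overrides the pending return.
4. process() returns 84 → ret = 84.
Result: 84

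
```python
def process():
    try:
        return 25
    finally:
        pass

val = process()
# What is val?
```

Step-by-step execution trace:
1. `process()` enters try: `return 25` sets pending return value 25.
2. Before returning, `finally: pass` runs (no effect).
3. process() returns 25 → val = 25.
Result: 25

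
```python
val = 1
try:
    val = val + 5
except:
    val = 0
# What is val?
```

Step-by-step execution trace:
1. val starts at 1.
2. try: `val = val + 5` → val = 6. No exception raised.
3. `except` is skipped.
Result: 6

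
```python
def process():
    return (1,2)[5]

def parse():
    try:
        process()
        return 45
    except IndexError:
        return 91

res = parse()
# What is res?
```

Step-by-step execution trace:
1. `parse()` calls `process()`.
2. `process()` evaluates `(1,2)[5]`, which raises IndexError; it propagates to the caller.
3. `return 45` is not reached.
4. `except IndexError` in parse matches → returns 91.
5. res = 91.
Result: 91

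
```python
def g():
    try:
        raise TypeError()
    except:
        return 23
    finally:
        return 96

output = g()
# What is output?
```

Step-by-step execution trace:
1. `g()` enters try: `raise TypeError()` raises TypeError.
2. bare `except` matches → `return 23` sets pending return value 23.
3. Before returning, `finally: return 96` runs and overrides the pending return.
4. g() returns 96 → output = 96.
Result: 96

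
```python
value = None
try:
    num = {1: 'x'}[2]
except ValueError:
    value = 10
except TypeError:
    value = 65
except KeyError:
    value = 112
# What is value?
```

Step-by-step execution trace:
1. `num = {1: 'x'}[2]` raises KeyError.
2. `except ValueError` does not match KeyError; skipped.
3. `except TypeError` does not match KeyError; skipped.
4. `except KeyError` matches → value = 112.
Result: 112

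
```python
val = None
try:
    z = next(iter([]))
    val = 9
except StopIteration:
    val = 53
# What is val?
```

Step-by-step execution trace:
1. `z = next(iter([]))` raises StopIteration.
2. `val = 9` is not reached.
3. `except StopIteration` matches → val = 53.
Result: 53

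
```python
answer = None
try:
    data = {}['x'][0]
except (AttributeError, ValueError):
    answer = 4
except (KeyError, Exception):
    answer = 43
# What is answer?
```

Step-by-step execution trace:
1. `data = {}['x'][0]` raises KeyError.
2. `except (AttributeError, ValueError)` does not match KeyError; skipped.
3. `except (KeyError, Exception)` matches (KeyError is in the tuple) → answer = 43.
Result: 43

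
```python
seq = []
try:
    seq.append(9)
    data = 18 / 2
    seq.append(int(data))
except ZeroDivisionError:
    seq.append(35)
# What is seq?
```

Step-by-step execution trace:
1. try: `seq.append(9)` → seq = [9].
2. `data = 18 / 2` → data = 9.0. No exception raised.
3. `seq.append(int(data))` → seq = [9, 9].
4. `except ZeroDivisionError` is skipped (no exception was raised).
Result: [9, 9]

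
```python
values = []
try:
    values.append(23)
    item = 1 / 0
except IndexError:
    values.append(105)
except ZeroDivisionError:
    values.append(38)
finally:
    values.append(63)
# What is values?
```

Step-by-step execution trace:
1. try: `values.append(23)` → values = [23].
2. `item = 1 / 0` raises ZeroDivisionError.
3. `except IndexError` does not match ZeroDivisionError; skipped.
4. `except ZeroDivisionError` matches → `values.append(38)` → values = [23, 38].
5. finally always runs: `values.append(63)` → values = [23, 38, 63].
Result: [23, 38, 63]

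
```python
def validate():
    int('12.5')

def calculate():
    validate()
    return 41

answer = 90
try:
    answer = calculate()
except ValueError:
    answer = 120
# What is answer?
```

Step-by-step execution trace:
1. answer starts at 90.
2. try: `calculate()` calls `validate()`.
3. `validate()` evaluates `int('12.5')`, which raises ValueError; it propagates through calculate (uncaught).
4. `return 41` in calculate is not reached; the assignment to answer does not complete.
5. `except ValueError` matches → answer = 120.
Result: 120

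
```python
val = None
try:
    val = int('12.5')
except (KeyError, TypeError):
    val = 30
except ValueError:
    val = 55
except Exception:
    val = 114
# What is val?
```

Step-by-step execution trace:
1. `val = int('12.5')` raises ValueError.
2. `except (KeyError, TypeError)` does not match ValueError; skipped.
3. `except ValueError` matches (exact type match) → val = 55.
4. `except Exception` is not reached.
Result: 55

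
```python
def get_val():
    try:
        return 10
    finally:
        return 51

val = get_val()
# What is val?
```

Step-by-step execution trace:
1. `get_val()` enters try: `return 10` sets pending return value 10.
2. Before returning, `finally: return 51` runs and overrides the pending return.
3. get_val() returns 51 → val = 51.
Result: 51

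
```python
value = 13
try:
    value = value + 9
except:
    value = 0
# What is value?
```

Step-by-step execution trace:
1. value starts at 13.
2. try: `value = value + 9` → value = 22. No exception raised.
3. `except` is skipped.
Result: 22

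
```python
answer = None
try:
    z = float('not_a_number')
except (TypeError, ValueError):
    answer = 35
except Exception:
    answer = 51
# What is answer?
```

Step-by-step execution trace:
1. `z = float('not_a_number')` raises ValueError.
2. `except (TypeError, ValueError)` matches (ValueError is in the tuple) → answer = 35.
3. `except Exception` is not reached.
Result: 35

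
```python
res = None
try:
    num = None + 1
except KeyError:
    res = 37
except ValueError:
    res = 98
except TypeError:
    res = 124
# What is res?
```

Step-by-step execution trace:
1. `num = None + 1` raises TypeError.
2. `except KeyError` does not match TypeError; skipped.
3. `except ValueError` does not match TypeError; skipped.
4. `except TypeError` matches → res = 124.
Result: 124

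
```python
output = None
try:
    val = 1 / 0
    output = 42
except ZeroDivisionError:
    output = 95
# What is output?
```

Step-by-step execution trace:
1. `val = 1 / 0` raises ZeroDivisionError.
2. `output = 42` is not reached.
3. `except ZeroDivisionError` matches → output = 95.
Result: 95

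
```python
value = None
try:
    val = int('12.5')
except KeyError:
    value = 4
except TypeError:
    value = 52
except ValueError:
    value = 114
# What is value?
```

Step-by-step execution trace:
1. `val = int('12.5')` raises ValueError.
2. `except KeyError` does not match ValueError; skipped.
3. `except TypeError` does not match ValueError; skipped.
4. `except ValueError` matches → value = 114.
Result: 114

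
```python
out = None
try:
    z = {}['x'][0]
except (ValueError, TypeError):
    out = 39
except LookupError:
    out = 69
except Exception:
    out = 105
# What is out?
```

Step-by-step execution trace:
1. `z = {}['x'][0]` raises KeyError.
2. `except (ValueError, TypeError)` does not match KeyError; skipped.
3. `except LookupError` matches (KeyError is a subclass of LookupError) → out = 69.
4. `except Exception` is not reached.
Result: 69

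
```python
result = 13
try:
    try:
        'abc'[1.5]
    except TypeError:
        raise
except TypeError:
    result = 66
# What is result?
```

Step-by-step execution trace:
1. Inner try: `'abc'[1.5]` raises TypeError.
2. Inner `except TypeError` matches; bare `raise` re-raises the same TypeError.
3. Outer `except TypeError` matches → result = 66.
Result: 66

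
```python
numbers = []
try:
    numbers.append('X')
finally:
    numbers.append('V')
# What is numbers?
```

Step-by-step execution trace:
1. try: `numbers.append('X')` → numbers = ['X'].
2. The try body completes without raising.
3. finally always runs: `numbers.append('V')` → numbers = ['X', 'V'].
Result: ['X', 'V']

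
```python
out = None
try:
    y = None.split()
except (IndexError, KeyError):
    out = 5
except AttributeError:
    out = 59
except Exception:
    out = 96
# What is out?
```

Step-by-step execution trace:
1. `y = None.split()` raises AttributeError.
2. `except (IndexError, KeyError)` does not match AttributeError; skipped.
3. `except AttributeError` matches (exact type match) → out = 59.
4. `except Exception` is not reached.
Result: 59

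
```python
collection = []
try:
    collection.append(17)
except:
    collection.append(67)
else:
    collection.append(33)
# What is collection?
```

Step-by-step execution trace:
1. try: `collection.append(17)` → collection = [17]. No exception raised.
2. `except` is skipped.
3. `else` runs (try completed without exception): `collection.append(33)` → collection = [17, 33].
Result: [17, 33]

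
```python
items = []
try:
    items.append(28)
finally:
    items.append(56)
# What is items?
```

Step-by-step execution trace:
1. try: `items.append(28)` → items = [28].
2. The try body completes without raising.
3. finally always runs: `items.append(56)` → items = [28, 56].
Result: [28, 56]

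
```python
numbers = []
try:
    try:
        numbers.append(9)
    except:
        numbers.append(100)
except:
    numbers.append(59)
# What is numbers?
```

Step-by-step execution trace:
1. Inner try: `numbers.append(9)` → numbers = [9]. No exception raised.
2. Inner `except` is skipped.
3. Inner try completes normally; outer `except` is skipped.
Result: [9]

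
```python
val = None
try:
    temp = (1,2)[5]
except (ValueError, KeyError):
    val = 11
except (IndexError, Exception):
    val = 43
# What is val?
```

Step-by-step execution trace:
1. `temp = (1,2)[5]` raises IndexError.
2. `except (ValueError, KeyError)` does not match IndexError; skipped.
3. `except (IndexError, Exception)` matches (IndexError is in the tuple) → val = 43.
Result: 43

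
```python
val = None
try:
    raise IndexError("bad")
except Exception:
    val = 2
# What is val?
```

Step-by-step execution trace:
1. `raise IndexError(...)` raises IndexError.
2. `except Exception` matches (IndexError is a subclass of Exception) → val = 2.
Result: 2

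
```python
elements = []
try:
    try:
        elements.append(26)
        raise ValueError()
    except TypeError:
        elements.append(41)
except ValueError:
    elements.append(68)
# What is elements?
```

Step-by-step execution trace:
1. Inner try: `elements.append(26)` → elements = [26].
2. `raise ValueError()` raises ValueError.
3. Inner `except TypeError` does not match ValueError; exception propagates to outer try.
4. Outer `except ValueError` matches → `elements.append(68)` → elements = [26, 68].
Result: [26, 68]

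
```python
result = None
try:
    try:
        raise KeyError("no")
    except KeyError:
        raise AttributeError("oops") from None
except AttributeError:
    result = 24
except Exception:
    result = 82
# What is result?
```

Step-by-step execution trace:
1. Inner try raises KeyError; inner `except KeyError` catches it.
2. `raise AttributeError(...) from None` raises AttributeError (from None suppresses __context__, but the active exception is still AttributeError).
3. Outer `except AttributeError` matches → result = 24.
4. `except Exception` is not reached.
Result: 24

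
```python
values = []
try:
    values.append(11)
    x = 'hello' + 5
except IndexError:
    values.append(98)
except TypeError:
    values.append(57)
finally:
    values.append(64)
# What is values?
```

Step-by-step execution trace:
1. try: `values.append(11)` → values = [11].
2. `x = 'hello' + 5` raises TypeError.
3. `except IndexError` does not match TypeError; skipped.
4. `except TypeError` matches → `values.append(57)` → values = [11, 57].
5. finally always runs: `values.append(64)` → values = [11, 57, 64].
Result: [11, 57, 64]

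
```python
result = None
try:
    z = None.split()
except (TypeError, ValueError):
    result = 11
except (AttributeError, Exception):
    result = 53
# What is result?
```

Step-by-step execution trace:
1. `z = None.split()` raises AttributeError.
2. `except (TypeError, ValueError)` does not match AttributeError; skipped.
3. `except (AttributeError, Exception)` matches (AttributeError is in the tuple) → result = 53.
Result: 53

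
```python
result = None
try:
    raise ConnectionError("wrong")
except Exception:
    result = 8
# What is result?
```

Step-by-step execution trace:
1. `raise ConnectionError(...)` raises ConnectionError.
2. `except Exception` matches (ConnectionError is a subclass of Exception) → result = 8.
Result: 8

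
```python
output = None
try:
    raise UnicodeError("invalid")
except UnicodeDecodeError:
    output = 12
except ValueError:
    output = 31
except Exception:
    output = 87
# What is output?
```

Step-by-step execution trace:
1. `raise UnicodeError(...)` raises UnicodeError.
2. `except UnicodeDecodeError` does not match (UnicodeError is not a subclass of UnicodeDecodeError); skipped.
3. `except ValueError` matches (UnicodeError is a subclass of ValueError) → output = 31.
4. `except Exception` is not reached.
Result: 31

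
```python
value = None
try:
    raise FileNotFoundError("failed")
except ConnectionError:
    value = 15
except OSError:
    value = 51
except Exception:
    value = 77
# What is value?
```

Step-by-step execution trace:
1. `raise FileNotFoundError(...)` raises FileNotFoundError.
2. `except ConnectionError` does not match (FileNotFoundError is not a subclass of ConnectionError); skipped.
3. `except OSError` matches (FileNotFoundError is a subclass of OSError) → value = 51.
4. `except Exception` is not reached.
Result: 51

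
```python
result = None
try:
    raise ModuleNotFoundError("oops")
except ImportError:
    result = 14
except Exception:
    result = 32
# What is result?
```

Step-by-step execution trace:
1. `raise ModuleNotFoundError(...)` raises ModuleNotFoundError.
2. `except ImportError` matches (ModuleNotFoundError is a subclass of ImportError) → result = 14.
3. `except Exception` is not reached.
Result: 14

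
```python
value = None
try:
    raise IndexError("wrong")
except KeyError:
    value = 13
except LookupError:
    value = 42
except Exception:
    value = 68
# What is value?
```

Step-by-step execution trace:
1. `raise IndexError(...)` raises IndexError.
2. `except KeyError` does not match (IndexError is not a subclass of KeyError); skipped.
3. `except LookupError` matches (IndexError is a subclass of LookupError) → value = 42.
4. `except Exception` is not reached.
Result: 42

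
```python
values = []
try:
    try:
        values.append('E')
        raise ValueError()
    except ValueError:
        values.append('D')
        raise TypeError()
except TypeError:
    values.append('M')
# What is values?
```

Step-by-step execution trace:
1. Inner try: `values.append('E')` → values = ['E'].
2. `raise ValueError()` raises ValueError.
3. Inner `except ValueError` matches → `values.append('D')` → values = ['E', 'D'].
4. `raise TypeError()` raises TypeError; propagates to outer try.
5. Outer `except TypeError` matches → `values.append('M')` → values = ['E', 'D', 'M'].
Result: ['E', 'D', 'M']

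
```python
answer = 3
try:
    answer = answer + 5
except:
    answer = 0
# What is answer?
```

Step-by-step execution trace:
1. answer starts at 3.
2. try: `answer = answer + 5` → answer = 8. No exception raised.
3. `except` is skipped.
Result: 8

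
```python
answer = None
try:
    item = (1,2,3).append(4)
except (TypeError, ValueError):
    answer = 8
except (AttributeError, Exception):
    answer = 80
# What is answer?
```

Step-by-step execution trace:
1. `item = (1,2,3).append(4)` raises AttributeError.
2. `except (TypeError, ValueError)` does not match AttributeError; skipped.
3. `except (AttributeError, Exception)` matches (AttributeError is in the tuple) → answer = 80.
Result: 80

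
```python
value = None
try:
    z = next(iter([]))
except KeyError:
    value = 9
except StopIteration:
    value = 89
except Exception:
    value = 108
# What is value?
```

Step-by-step execution trace:
1. `z = next(iter([]))` raises StopIteration.
2. `except KeyError` does not match StopIteration; skipped.
3. `except StopIteration` matches → value = 89.
4. Remaining except clauses are skipped.
Result: 89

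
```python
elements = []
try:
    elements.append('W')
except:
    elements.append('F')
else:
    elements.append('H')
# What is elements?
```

Step-by-step execution trace:
1. try: `elements.append('W')` → elements = ['W']. No exception raised.
2. `except` is skipped.
3. `else` runs (try completed without exception): `elements.append('H')` → elements = ['W', 'H'].
Result: ['W', 'H']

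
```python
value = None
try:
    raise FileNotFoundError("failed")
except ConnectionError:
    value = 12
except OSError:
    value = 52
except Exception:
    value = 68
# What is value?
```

Step-by-step execution trace:
1. `raise FileNotFoundError(...)` raises FileNotFoundError.
2. `except ConnectionError` does not match (FileNotFoundError is not a subclass of ConnectionError); skipped.
3. `except OSError` matches (FileNotFoundError is a subclass of OSError) → value = 52.
4. `except Exception` is not reached.
Result: 52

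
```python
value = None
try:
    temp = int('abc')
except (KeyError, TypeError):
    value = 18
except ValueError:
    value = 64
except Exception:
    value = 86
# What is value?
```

Step-by-step execution trace:
1. `temp = int('abc')` raises ValueError.
2. `except (KeyError, TypeError)` does not match ValueError; skipped.
3. `except ValueError` matches (exact type match) → value = 64.
4. `except Exception` is not reached.
Result: 64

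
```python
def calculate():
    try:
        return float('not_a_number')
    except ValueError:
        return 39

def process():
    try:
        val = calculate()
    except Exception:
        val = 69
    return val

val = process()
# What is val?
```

Step-by-step execution trace:
1. `process()` calls `calculate()`.
2. In calculate: `float('not_a_number')` raises ValueError; `except ValueError` catches it → returns 39.
3. In process: `val = calculate()` → val = 39. No exception reaches process.
4. `except Exception` is skipped; process returns 39.
5. val = 39.
Result: 39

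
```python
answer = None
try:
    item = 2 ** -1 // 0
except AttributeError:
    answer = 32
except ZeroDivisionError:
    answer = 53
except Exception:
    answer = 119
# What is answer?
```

Step-by-step execution trace:
1. `item = 2 ** -1 // 0` raises ZeroDivisionError.
2. `except AttributeError` does not match ZeroDivisionError; skipped.
3. `except ZeroDivisionError` matches → answer = 53.
4. Remaining except clauses are skipped.
Result: 53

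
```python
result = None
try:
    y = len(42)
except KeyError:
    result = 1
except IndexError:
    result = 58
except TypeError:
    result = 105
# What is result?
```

Step-by-step execution trace:
1. `y = len(42)` raises TypeError.
2. `except KeyError` does not match TypeError; skipped.
3. `except IndexError` does not match TypeError; skipped.
4. `except TypeError` matches → result = 105.
Result: 105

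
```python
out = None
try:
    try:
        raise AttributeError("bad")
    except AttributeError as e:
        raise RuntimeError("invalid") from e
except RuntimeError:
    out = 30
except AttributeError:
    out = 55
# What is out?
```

Step-by-step execution trace:
1. Inner try raises AttributeError; inner `except AttributeError as e` catches it.
2. `raise RuntimeError(...) from e` raises RuntimeError (AttributeError is attached as __cause__, but only RuntimeError is active).
3. Outer `except RuntimeError` matches → out = 30.
4. `except AttributeError` is not reached.
Result: 30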